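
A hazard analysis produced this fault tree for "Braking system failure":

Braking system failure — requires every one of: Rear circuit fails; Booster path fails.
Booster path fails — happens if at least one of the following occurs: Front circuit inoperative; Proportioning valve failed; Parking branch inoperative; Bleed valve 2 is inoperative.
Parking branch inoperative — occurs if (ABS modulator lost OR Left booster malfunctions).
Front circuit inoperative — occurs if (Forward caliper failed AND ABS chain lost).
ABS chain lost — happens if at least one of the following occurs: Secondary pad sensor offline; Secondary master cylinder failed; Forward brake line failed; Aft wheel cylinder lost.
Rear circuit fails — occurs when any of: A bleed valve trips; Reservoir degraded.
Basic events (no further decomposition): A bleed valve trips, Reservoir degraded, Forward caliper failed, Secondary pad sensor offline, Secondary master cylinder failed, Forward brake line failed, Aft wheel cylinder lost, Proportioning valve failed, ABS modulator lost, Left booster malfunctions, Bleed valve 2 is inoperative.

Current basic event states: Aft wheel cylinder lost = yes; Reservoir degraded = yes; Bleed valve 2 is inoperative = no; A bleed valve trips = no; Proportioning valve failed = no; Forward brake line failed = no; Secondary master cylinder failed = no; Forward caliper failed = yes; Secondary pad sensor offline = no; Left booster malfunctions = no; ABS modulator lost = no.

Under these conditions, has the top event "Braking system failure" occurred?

Yes

Rear circuit fails [OR]: A bleed valve trips=not, Reservoir degraded=occurs → at least one input occurs → occurs.
ABS chain lost [OR]: Secondary pad sensor offline=not, Secondary master cylinder failed=not, Forward brake line failed=not, Aft wheel cylinder lost=occurs → at least one input occurs → occurs.
Front circuit inoperative [AND]: Forward caliper failed=occurs, ABS chain lost=occurs → all inputs occur → occurs.
Parking branch inoperative [OR]: ABS modulator lost=not, Left booster malfunctions=not → no input occurs → does not occur.
Booster path fails [OR]: Front circuit inoperative=occurs, Proportioning valve failed=not, Parking branch inoperative=not, Bleed valve 2 is inoperative=not → at least one input occurs → occurs.
Braking system failure [AND]: Rear circuit fails=occurs, Booster path fails=occurs → all inputs occur → occurs.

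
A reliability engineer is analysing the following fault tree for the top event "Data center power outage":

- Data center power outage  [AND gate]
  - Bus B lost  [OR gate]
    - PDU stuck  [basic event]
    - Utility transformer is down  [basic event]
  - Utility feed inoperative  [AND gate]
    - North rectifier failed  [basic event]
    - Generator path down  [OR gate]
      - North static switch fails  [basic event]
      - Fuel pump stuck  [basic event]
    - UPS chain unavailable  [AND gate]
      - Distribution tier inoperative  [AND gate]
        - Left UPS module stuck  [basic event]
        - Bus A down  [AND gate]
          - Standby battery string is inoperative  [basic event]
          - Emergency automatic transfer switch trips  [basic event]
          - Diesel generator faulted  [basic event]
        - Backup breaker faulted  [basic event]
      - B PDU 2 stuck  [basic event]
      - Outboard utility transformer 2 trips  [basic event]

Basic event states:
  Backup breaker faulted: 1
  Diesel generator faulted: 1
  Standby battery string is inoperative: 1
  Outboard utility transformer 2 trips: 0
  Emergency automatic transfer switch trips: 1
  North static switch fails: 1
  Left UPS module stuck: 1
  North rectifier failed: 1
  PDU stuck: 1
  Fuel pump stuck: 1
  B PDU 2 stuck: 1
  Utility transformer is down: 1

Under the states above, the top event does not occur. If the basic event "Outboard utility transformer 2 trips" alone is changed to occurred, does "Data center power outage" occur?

Yes

Counterfactual: set "Outboard utility transformer 2 trips" to occurred.
Bus B lost [OR]: PDU stuck=occurs, Utility transformer is down=occurs → at least one input occurs → occurs.
Generator path down [OR]: North static switch fails=occurs, Fuel pump stuck=occurs → at least one input occurs → occurs.
Bus A down [AND]: Standby battery string is inoperative=occurs, Emergency automatic transfer switch trips=occurs, Diesel generator faulted=occurs → all inputs occur → occurs.
Distribution tier inoperative [AND]: Left UPS module stuck=occurs, Bus A down=occurs, Backup breaker faulted=occurs → all inputs occur → occurs.
UPS chain unavailable [AND]: Distribution tier inoperative=occurs, B PDU 2 stuck=occurs, Outboard utility transformer 2 trips=occurs → all inputs occur → occurs.
Utility feed inoperative [AND]: North rectifier failed=occurs, Generator path down=occurs, UPS chain unavailable=occurs → all inputs occur → occurs.
Data center power outage [AND]: Bus B lost=occurs, Utility feed inoperative=occurs → all inputs occur → occurs.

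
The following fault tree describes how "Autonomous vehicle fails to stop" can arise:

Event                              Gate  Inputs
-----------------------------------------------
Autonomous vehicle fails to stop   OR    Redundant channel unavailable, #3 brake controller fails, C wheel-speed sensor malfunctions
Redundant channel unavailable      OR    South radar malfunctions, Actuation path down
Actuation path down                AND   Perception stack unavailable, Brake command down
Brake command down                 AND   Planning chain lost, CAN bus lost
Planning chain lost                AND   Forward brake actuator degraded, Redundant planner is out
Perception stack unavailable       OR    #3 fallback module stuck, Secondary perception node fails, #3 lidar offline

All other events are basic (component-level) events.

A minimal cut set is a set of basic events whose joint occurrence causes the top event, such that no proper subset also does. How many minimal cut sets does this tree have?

Perception stack unavailable [OR]: union of children's cut sets → 3 cut set(s).
Planning chain lost [AND]: one cut set from each child combined → 1 × 1 = 1 cut set(s).
Brake command down [AND]: one cut set from each child combined → 1 × 1 = 1 cut set(s).
Actuation path down [AND]: one cut set from each child combined → 3 × 1 = 3 cut set(s).
Redundant channel unavailable [OR]: union of children's cut sets → 4 cut set(s).
Autonomous vehicle fails to stop [OR]: union of children's cut sets → 6 cut set(s).
Minimal cut sets: {South radar malfunctions}; {#3 fallback module stuck, CAN bus lost, Forward brake actuator degraded, Redundant planner is out}; {CAN bus lost, Forward brake actuator degraded, Redundant planner is out, Secondary perception node fails}; {#3 lidar offline, CAN bus lost, Forward brake actuator degraded, Redundant planner is out}; {#3 brake controller fails}; {C wheel-speed sensor malfunctions}.

6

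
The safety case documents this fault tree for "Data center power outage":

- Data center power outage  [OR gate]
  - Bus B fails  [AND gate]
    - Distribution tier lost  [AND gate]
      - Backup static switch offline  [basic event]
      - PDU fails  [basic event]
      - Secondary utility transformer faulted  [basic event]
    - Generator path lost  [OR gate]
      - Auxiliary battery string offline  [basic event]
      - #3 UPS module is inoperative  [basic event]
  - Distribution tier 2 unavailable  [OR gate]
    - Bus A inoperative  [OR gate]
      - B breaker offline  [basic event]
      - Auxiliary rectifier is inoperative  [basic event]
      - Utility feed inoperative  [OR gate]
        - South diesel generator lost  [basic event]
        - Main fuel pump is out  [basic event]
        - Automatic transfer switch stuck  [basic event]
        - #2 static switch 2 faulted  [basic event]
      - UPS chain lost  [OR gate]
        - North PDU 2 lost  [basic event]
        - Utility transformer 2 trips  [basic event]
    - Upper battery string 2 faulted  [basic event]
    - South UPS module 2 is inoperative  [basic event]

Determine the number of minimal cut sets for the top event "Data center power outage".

12

Distribution tier lost [AND]: one cut set from each child combined → 1 × 1 × 1 = 1 cut set(s).
Generator path lost [OR]: union of children's cut sets → 2 cut set(s).
Bus B fails [AND]: one cut set from each child combined → 1 × 2 = 2 cut set(s).
Utility feed inoperative [OR]: union of children's cut sets → 4 cut set(s).
UPS chain lost [OR]: union of children's cut sets → 2 cut set(s).
Bus A inoperative [OR]: union of children's cut sets → 8 cut set(s).
Distribution tier 2 unavailable [OR]: union of children's cut sets → 10 cut set(s).
Data center power outage [OR]: union of children's cut sets → 12 cut set(s).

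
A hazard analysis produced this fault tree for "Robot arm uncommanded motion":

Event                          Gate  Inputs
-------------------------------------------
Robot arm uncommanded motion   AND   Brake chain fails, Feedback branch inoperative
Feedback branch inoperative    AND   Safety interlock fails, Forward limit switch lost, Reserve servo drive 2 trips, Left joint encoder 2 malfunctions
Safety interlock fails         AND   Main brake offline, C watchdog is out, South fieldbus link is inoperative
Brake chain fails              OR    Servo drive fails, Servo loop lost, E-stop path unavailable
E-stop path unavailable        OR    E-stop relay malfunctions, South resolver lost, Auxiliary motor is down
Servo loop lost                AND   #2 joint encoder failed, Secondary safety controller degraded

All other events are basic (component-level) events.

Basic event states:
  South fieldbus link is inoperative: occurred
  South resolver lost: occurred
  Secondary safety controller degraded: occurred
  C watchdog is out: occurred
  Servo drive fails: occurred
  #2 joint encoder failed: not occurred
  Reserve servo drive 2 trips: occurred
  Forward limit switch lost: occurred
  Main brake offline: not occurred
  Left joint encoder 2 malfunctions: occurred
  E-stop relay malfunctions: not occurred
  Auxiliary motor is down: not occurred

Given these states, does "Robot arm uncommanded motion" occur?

Servo loop lost [AND]: #2 joint encoder failed=not, Secondary safety controller degraded=occurs → not all inputs occur → does not occur.
E-stop path unavailable [OR]: E-stop relay malfunctions=not, South resolver lost=occurs, Auxiliary motor is down=not → at least one input occurs → occurs.
Brake chain fails [OR]: Servo drive fails=occurs, Servo loop lost=not, E-stop path unavailable=occurs → at least one input occurs → occurs.
Safety interlock fails [AND]: Main brake offline=not, C watchdog is out=occurs, South fieldbus link is inoperative=occurs → not all inputs occur → does not occur.
Feedback branch inoperative [AND]: Safety interlock fails=not, Forward limit switch lost=occurs, Reserve servo drive 2 trips=occurs, Left joint encoder 2 malfunctions=occurs → not all inputs occur → does not occur.
Robot arm uncommanded motion [AND]: Brake chain fails=occurs, Feedback branch inoperative=not → not all inputs occur → does not occur.

No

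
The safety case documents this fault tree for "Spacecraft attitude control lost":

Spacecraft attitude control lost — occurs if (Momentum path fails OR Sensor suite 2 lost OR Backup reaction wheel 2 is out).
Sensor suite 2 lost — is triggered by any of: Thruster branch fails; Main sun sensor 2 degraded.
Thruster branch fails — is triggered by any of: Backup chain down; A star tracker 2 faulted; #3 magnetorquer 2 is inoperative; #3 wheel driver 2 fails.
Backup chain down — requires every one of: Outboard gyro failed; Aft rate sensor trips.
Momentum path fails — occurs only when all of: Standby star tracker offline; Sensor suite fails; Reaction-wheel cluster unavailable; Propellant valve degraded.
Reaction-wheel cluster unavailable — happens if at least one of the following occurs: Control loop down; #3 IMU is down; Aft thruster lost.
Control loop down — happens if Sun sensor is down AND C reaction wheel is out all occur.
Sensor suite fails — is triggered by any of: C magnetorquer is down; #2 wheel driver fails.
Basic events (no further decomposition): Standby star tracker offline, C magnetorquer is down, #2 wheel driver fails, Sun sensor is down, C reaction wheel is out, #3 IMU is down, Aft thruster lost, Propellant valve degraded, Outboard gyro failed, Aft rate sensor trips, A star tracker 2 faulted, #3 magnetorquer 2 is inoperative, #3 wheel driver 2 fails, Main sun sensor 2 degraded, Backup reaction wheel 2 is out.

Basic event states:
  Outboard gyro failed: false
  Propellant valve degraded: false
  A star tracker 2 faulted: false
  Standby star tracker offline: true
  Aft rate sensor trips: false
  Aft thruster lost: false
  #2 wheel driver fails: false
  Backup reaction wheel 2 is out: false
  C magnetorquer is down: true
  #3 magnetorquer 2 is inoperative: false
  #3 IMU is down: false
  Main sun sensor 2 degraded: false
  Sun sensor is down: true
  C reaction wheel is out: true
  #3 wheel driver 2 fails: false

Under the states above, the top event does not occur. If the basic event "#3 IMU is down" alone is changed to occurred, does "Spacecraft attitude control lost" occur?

Counterfactual: set "#3 IMU is down" to occurred.
Sensor suite fails [OR]: C magnetorquer is down=occurs, #2 wheel driver fails=not → at least one input occurs → occurs.
Control loop down [AND]: Sun sensor is down=occurs, C reaction wheel is out=occurs → all inputs occur → occurs.
Reaction-wheel cluster unavailable [OR]: Control loop down=occurs, #3 IMU is down=occurs, Aft thruster lost=not → at least one input occurs → occurs.
Momentum path fails [AND]: Standby star tracker offline=occurs, Sensor suite fails=occurs, Reaction-wheel cluster unavailable=occurs, Propellant valve degraded=not → not all inputs occur → does not occur.
Backup chain down [AND]: Outboard gyro failed=not, Aft rate sensor trips=not → not all inputs occur → does not occur.
Thruster branch fails [OR]: Backup chain down=not, A star tracker 2 faulted=not, #3 magnetorquer 2 is inoperative=not, #3 wheel driver 2 fails=not → no input occurs → does not occur.
Sensor suite 2 lost [OR]: Thruster branch fails=not, Main sun sensor 2 degraded=not → no input occurs → does not occur.
Spacecraft attitude control lost [OR]: Momentum path fails=not, Sensor suite 2 lost=not, Backup reaction wheel 2 is out=not → no input occurs → does not occur.

No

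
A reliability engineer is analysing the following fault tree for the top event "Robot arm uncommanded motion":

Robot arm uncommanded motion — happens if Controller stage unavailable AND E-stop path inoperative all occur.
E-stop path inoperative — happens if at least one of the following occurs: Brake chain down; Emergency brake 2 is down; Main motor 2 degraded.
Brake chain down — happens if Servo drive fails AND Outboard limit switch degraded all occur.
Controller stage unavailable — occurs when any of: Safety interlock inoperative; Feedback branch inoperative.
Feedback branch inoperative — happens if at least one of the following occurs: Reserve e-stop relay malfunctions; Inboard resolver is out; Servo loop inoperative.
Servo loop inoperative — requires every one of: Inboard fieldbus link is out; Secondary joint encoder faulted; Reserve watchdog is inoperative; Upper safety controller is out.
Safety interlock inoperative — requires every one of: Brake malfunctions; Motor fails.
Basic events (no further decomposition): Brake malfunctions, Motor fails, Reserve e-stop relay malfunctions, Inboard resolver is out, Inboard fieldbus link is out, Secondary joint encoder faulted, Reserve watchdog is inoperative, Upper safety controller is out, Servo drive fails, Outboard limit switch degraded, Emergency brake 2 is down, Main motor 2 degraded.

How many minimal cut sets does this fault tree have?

Safety interlock inoperative [AND]: one cut set from each child combined → 1 × 1 = 1 cut set(s).
Servo loop inoperative [AND]: one cut set from each child combined → 1 × 1 × 1 × 1 = 1 cut set(s).
Feedback branch inoperative [OR]: union of children's cut sets → 3 cut set(s).
Controller stage unavailable [OR]: union of children's cut sets → 4 cut set(s).
Brake chain down [AND]: one cut set from each child combined → 1 × 1 = 1 cut set(s).
E-stop path inoperative [OR]: union of children's cut sets → 3 cut set(s).
Robot arm uncommanded motion [AND]: one cut set from each child combined → 4 × 3 = 12 cut set(s).

12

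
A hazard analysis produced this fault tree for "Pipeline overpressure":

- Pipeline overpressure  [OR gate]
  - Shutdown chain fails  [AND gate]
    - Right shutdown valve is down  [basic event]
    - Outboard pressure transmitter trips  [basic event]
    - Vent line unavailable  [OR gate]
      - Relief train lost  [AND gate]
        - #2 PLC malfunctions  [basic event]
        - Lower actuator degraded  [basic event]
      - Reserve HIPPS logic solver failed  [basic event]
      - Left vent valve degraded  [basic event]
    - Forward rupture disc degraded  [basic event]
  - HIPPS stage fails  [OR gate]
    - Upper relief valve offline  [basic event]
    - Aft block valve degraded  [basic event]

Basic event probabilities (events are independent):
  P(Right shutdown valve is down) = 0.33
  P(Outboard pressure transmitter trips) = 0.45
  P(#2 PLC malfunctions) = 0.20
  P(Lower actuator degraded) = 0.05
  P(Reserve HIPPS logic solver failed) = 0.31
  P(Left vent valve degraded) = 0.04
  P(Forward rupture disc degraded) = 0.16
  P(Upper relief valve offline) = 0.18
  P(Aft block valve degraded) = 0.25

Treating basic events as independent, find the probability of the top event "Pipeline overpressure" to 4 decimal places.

P(Relief train lost) [AND] = 0.20 × 0.05 = 0.010000
P(Vent line unavailable) [OR] = 1 − (1−0.010000) × (1−0.31) × (1−0.04) = 0.344224
P(Shutdown chain fails) [AND] = 0.33 × 0.45 × 0.344224 × 0.16 = 0.008179
P(HIPPS stage fails) [OR] = 1 − (1−0.18) × (1−0.25) = 0.385000
P(Pipeline overpressure) [OR] = 1 − (1−0.008179) × (1−0.385000) = 0.390030
Rounded to 4 decimal places: P(Pipeline overpressure) ≈ 0.3900.

0.3900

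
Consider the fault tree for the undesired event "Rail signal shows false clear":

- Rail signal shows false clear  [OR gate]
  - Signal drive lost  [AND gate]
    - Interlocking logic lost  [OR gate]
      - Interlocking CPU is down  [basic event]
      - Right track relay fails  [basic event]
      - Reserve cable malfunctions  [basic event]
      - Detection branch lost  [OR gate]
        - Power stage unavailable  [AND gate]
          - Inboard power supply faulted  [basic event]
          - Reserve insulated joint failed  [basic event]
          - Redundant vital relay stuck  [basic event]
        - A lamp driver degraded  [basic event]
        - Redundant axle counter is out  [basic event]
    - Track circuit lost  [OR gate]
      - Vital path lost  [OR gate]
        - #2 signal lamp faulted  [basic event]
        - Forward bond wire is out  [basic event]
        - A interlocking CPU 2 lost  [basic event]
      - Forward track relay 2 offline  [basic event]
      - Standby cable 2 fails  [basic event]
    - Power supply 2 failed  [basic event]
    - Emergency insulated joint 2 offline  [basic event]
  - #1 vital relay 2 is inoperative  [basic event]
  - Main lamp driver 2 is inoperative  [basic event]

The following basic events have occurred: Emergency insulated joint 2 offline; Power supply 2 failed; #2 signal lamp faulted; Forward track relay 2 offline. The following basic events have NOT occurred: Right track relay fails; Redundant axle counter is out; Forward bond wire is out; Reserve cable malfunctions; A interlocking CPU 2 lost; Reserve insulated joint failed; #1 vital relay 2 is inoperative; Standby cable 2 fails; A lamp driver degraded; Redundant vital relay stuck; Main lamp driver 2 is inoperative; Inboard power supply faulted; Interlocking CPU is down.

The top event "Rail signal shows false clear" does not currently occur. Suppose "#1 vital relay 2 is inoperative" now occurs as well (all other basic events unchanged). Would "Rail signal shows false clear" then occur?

Counterfactual: set "#1 vital relay 2 is inoperative" to occurred.
Power stage unavailable [AND]: Inboard power supply faulted=not, Reserve insulated joint failed=not, Redundant vital relay stuck=not → not all inputs occur → does not occur.
Detection branch lost [OR]: Power stage unavailable=not, A lamp driver degraded=not, Redundant axle counter is out=not → no input occurs → does not occur.
Interlocking logic lost [OR]: Interlocking CPU is down=not, Right track relay fails=not, Reserve cable malfunctions=not, Detection branch lost=not → no input occurs → does not occur.
Vital path lost [OR]: #2 signal lamp faulted=occurs, Forward bond wire is out=not, A interlocking CPU 2 lost=not → at least one input occurs → occurs.
Track circuit lost [OR]: Vital path lost=occurs, Forward track relay 2 offline=occurs, Standby cable 2 fails=not → at least one input occurs → occurs.
Signal drive lost [AND]: Interlocking logic lost=not, Track circuit lost=occurs, Power supply 2 failed=occurs, Emergency insulated joint 2 offline=occurs → not all inputs occur → does not occur.
Rail signal shows false clear [OR]: Signal drive lost=not, #1 vital relay 2 is inoperative=occurs, Main lamp driver 2 is inoperative=not → at least one input occurs → occurs.

Yes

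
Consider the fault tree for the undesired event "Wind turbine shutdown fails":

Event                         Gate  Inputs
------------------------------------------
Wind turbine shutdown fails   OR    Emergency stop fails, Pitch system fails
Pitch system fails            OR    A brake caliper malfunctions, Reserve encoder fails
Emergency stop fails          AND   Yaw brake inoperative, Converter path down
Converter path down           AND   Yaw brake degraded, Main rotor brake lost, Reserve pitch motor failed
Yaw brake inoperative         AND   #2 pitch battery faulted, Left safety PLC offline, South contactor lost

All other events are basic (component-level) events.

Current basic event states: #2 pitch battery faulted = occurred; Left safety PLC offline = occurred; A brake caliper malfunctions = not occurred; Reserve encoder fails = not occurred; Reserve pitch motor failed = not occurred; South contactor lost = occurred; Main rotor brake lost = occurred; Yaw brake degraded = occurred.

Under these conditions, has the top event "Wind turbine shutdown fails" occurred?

No

Yaw brake inoperative [AND]: #2 pitch battery faulted=occurs, Left safety PLC offline=occurs, South contactor lost=occurs → all inputs occur → occurs.
Converter path down [AND]: Yaw brake degraded=occurs, Main rotor brake lost=occurs, Reserve pitch motor failed=not → not all inputs occur → does not occur.
Emergency stop fails [AND]: Yaw brake inoperative=occurs, Converter path down=not → not all inputs occur → does not occur.
Pitch system fails [OR]: A brake caliper malfunctions=not, Reserve encoder fails=not → no input occurs → does not occur.
Wind turbine shutdown fails [OR]: Emergency stop fails=not, Pitch system fails=not → no input occurs → does not occur.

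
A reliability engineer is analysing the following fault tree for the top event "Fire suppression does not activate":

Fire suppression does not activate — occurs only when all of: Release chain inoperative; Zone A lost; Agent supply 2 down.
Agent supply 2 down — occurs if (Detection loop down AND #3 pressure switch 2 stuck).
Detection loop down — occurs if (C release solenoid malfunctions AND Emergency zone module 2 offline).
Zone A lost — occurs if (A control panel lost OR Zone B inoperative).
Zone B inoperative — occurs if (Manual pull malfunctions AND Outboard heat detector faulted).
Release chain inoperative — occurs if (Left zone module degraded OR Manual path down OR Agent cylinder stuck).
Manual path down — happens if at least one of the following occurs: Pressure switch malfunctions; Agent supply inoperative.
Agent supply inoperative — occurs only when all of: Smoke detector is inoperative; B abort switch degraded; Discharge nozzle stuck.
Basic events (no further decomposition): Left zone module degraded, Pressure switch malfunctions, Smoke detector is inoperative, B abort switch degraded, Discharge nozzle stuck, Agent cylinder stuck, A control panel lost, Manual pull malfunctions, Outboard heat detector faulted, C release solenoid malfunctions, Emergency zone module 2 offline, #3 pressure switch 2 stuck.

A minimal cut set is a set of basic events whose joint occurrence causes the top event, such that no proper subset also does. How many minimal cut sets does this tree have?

8

Agent supply inoperative [AND]: one cut set from each child combined → 1 × 1 × 1 = 1 cut set(s).
Manual path down [OR]: union of children's cut sets → 2 cut set(s).
Release chain inoperative [OR]: union of children's cut sets → 4 cut set(s).
Zone B inoperative [AND]: one cut set from each child combined → 1 × 1 = 1 cut set(s).
Zone A lost [OR]: union of children's cut sets → 2 cut set(s).
Detection loop down [AND]: one cut set from each child combined → 1 × 1 = 1 cut set(s).
Agent supply 2 down [AND]: one cut set from each child combined → 1 × 1 = 1 cut set(s).
Fire suppression does not activate [AND]: one cut set from each child combined → 4 × 2 × 1 = 8 cut set(s).
Minimal cut sets: {#3 pressure switch 2 stuck, A control panel lost, C release solenoid malfunctions, Emergency zone module 2 offline, Left zone module degraded}; {#3 pressure switch 2 stuck, C release solenoid malfunctions, Emergency zone module 2 offline, Left zone module degraded, Manual pull malfunctions, Outboard heat detector faulted}; {#3 pressure switch 2 stuck, A control panel lost, C release solenoid malfunctions, Emergency zone module 2 offline, Pressure switch malfunctions}; {#3 pressure switch 2 stuck, C release solenoid malfunctions, Emergency zone module 2 offline, Manual pull malfunctions, Outboard heat detector faulted, Pressure switch malfunctions}; {#3 pressure switch 2 stuck, A control panel lost, B abort switch degraded, C release solenoid malfunctions, Discharge nozzle stuck, Emergency zone module 2 offline, Smoke detector is inoperative}; {#3 pressure switch 2 stuck, B abort switch degraded, C release solenoid malfunctions, Discharge nozzle stuck, Emergency zone module 2 offline, Manual pull malfunctions, Outboard heat detector faulted, Smoke detector is inoperative}; {#3 pressure switch 2 stuck, A control panel lost, Agent cylinder stuck, C release solenoid malfunctions, Emergency zone module 2 offline}; {#3 pressure switch 2 stuck, Agent cylinder stuck, C release solenoid malfunctions, Emergency zone module 2 offline, Manual pull malfunctions, Outboard heat detector faulted}.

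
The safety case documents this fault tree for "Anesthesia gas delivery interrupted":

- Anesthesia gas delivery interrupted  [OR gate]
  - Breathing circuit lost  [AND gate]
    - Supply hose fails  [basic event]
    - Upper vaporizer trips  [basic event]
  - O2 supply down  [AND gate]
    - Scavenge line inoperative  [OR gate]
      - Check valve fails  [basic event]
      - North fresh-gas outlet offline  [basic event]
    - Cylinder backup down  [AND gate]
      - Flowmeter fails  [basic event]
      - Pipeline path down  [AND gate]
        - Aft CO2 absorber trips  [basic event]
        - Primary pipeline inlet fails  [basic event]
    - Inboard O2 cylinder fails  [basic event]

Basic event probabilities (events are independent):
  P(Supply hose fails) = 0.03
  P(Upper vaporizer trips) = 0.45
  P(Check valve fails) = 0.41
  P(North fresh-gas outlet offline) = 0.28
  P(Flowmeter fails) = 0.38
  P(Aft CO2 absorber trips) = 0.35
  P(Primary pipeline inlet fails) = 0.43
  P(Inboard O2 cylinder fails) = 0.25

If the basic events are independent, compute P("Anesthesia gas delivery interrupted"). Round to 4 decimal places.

0.0216

P(Breathing circuit lost) [AND] = 0.03 × 0.45 = 0.013500
P(Scavenge line inoperative) [OR] = 1 − (1−0.41) × (1−0.28) = 0.575200
P(Pipeline path down) [AND] = 0.35 × 0.43 = 0.150500
P(Cylinder backup down) [AND] = 0.38 × 0.150500 = 0.057190
P(O2 supply down) [AND] = 0.575200 × 0.057190 × 0.25 = 0.008224
P(Anesthesia gas delivery interrupted) [OR] = 1 − (1−0.013500) × (1−0.008224) = 0.021613
Rounded to 4 decimal places: P(Anesthesia gas delivery interrupted) ≈ 0.0216.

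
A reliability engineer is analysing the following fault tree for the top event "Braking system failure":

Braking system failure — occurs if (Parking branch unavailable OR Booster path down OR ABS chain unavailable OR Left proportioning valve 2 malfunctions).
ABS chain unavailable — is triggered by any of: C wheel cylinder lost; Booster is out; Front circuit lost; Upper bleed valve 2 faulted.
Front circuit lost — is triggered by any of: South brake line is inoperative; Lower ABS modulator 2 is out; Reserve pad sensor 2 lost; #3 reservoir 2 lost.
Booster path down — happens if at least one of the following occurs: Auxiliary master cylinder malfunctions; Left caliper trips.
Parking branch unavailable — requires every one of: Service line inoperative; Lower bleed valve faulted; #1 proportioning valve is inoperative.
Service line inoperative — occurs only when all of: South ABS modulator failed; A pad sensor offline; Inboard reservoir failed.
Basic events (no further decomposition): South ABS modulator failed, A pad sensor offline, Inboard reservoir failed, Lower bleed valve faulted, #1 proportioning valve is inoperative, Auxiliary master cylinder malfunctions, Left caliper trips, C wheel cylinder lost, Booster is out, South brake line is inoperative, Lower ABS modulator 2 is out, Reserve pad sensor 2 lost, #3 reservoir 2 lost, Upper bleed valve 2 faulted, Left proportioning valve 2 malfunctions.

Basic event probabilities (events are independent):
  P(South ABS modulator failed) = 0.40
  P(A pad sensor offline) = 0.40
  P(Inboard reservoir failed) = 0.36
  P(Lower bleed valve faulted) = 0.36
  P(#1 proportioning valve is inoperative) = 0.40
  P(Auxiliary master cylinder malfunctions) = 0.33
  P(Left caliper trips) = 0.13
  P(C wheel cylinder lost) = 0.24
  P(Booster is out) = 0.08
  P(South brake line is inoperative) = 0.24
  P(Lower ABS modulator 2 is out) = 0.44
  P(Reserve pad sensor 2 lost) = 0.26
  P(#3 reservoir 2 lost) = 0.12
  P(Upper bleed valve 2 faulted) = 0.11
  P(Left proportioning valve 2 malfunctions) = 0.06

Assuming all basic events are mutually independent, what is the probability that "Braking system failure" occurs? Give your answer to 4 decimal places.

0.9063

P(Service line inoperative) [AND] = 0.40 × 0.40 × 0.36 = 0.057600
P(Parking branch unavailable) [AND] = 0.057600 × 0.36 × 0.40 = 0.008294
P(Booster path down) [OR] = 1 − (1−0.33) × (1−0.13) = 0.417100
P(Front circuit lost) [OR] = 1 − (1−0.24) × (1−0.44) × (1−0.26) × (1−0.12) = 0.722849
P(ABS chain unavailable) [OR] = 1 − (1−0.24) × (1−0.08) × (1−0.722849) × (1−0.11) = 0.827532
P(Braking system failure) [OR] = 1 − (1−0.008294) × (1−0.417100) × (1−0.827532) × (1−0.06) = 0.906284
Rounded to 4 decimal places: P(Braking system failure) ≈ 0.9063.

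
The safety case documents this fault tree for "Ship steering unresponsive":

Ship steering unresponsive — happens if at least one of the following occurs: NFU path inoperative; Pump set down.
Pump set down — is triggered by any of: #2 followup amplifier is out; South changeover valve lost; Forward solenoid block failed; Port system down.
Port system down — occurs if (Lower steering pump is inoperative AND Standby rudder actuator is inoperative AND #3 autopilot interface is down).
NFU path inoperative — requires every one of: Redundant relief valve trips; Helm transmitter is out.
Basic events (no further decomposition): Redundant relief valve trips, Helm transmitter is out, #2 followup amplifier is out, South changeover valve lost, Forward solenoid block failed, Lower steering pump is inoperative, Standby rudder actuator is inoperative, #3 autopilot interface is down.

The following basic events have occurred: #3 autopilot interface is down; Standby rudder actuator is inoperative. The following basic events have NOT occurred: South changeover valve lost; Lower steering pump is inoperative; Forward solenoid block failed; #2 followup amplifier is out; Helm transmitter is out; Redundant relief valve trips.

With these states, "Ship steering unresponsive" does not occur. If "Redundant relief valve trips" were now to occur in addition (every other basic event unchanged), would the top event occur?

Counterfactual: set "Redundant relief valve trips" to occurred.
NFU path inoperative [AND]: Redundant relief valve trips=occurs, Helm transmitter is out=not → not all inputs occur → does not occur.
Port system down [AND]: Lower steering pump is inoperative=not, Standby rudder actuator is inoperative=occurs, #3 autopilot interface is down=occurs → not all inputs occur → does not occur.
Pump set down [OR]: #2 followup amplifier is out=not, South changeover valve lost=not, Forward solenoid block failed=not, Port system down=not → no input occurs → does not occur.
Ship steering unresponsive [OR]: NFU path inoperative=not, Pump set down=not → no input occurs → does not occur.

No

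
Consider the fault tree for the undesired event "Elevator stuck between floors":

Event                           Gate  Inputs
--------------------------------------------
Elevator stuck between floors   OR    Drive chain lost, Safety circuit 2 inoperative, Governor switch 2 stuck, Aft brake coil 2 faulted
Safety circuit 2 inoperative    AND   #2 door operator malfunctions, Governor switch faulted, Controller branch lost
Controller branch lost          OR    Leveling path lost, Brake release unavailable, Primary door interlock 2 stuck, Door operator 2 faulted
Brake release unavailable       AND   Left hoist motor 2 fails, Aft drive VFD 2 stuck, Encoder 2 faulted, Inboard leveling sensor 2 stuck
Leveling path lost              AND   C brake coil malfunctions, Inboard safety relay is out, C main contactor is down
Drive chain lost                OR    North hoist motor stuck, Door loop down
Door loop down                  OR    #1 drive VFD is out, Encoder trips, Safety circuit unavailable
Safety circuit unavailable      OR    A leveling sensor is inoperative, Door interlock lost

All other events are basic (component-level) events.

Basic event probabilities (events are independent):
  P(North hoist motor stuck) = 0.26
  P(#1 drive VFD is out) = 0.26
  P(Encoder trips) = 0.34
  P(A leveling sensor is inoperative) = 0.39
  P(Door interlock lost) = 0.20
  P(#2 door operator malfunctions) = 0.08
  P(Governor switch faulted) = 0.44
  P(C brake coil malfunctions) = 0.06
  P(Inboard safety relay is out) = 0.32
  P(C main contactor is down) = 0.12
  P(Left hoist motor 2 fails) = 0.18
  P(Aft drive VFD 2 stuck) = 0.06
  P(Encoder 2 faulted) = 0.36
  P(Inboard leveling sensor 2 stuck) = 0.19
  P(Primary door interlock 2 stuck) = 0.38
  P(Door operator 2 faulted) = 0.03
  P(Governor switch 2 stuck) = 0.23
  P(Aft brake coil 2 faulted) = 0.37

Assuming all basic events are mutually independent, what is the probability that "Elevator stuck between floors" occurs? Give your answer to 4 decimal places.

P(Safety circuit unavailable) [OR] = 1 − (1−0.39) × (1−0.20) = 0.512000
P(Door loop down) [OR] = 1 − (1−0.26) × (1−0.34) × (1−0.512000) = 0.761661
P(Drive chain lost) [OR] = 1 − (1−0.26) × (1−0.761661) = 0.823629
P(Leveling path lost) [AND] = 0.06 × 0.32 × 0.12 = 0.002304
P(Brake release unavailable) [AND] = 0.18 × 0.06 × 0.36 × 0.19 = 0.000739
P(Controller branch lost) [OR] = 1 − (1−0.002304) × (1−0.000739) × (1−0.38) × (1−0.03) = 0.400429
P(Safety circuit 2 inoperative) [AND] = 0.08 × 0.44 × 0.400429 = 0.014095
P(Elevator stuck between floors) [OR] = 1 − (1−0.823629) × (1−0.014095) × (1−0.23) × (1−0.37) = 0.915648
Rounded to 4 decimal places: P(Elevator stuck between floors) ≈ 0.9156.

0.9156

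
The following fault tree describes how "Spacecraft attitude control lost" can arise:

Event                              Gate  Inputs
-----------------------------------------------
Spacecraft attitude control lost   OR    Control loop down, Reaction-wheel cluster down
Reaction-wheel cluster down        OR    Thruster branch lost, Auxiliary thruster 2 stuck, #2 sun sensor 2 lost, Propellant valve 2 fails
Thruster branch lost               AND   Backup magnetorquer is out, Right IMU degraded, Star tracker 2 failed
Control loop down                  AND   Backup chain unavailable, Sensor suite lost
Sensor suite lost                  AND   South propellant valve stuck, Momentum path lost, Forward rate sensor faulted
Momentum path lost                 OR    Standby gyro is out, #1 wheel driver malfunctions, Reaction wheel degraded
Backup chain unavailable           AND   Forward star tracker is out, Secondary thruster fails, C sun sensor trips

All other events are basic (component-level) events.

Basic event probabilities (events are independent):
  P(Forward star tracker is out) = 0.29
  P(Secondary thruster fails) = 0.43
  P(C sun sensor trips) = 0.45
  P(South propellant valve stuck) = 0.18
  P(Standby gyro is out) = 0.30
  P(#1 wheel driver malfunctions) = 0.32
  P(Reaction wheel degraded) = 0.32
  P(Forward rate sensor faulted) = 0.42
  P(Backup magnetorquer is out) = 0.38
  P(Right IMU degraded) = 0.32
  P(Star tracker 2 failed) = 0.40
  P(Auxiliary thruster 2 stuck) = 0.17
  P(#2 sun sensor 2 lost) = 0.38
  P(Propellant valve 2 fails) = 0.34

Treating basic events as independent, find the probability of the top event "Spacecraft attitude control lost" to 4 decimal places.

P(Backup chain unavailable) [AND] = 0.29 × 0.43 × 0.45 = 0.056115
P(Momentum path lost) [OR] = 1 − (1−0.30) × (1−0.32) × (1−0.32) = 0.676320
P(Sensor suite lost) [AND] = 0.18 × 0.676320 × 0.42 = 0.051130
P(Control loop down) [AND] = 0.056115 × 0.051130 = 0.002869
P(Thruster branch lost) [AND] = 0.38 × 0.32 × 0.40 = 0.048640
P(Reaction-wheel cluster down) [OR] = 1 − (1−0.048640) × (1−0.17) × (1−0.38) × (1−0.34) = 0.676884
P(Spacecraft attitude control lost) [OR] = 1 − (1−0.002869) × (1−0.676884) = 0.677811
Rounded to 4 decimal places: P(Spacecraft attitude control lost) ≈ 0.6778.

0.6778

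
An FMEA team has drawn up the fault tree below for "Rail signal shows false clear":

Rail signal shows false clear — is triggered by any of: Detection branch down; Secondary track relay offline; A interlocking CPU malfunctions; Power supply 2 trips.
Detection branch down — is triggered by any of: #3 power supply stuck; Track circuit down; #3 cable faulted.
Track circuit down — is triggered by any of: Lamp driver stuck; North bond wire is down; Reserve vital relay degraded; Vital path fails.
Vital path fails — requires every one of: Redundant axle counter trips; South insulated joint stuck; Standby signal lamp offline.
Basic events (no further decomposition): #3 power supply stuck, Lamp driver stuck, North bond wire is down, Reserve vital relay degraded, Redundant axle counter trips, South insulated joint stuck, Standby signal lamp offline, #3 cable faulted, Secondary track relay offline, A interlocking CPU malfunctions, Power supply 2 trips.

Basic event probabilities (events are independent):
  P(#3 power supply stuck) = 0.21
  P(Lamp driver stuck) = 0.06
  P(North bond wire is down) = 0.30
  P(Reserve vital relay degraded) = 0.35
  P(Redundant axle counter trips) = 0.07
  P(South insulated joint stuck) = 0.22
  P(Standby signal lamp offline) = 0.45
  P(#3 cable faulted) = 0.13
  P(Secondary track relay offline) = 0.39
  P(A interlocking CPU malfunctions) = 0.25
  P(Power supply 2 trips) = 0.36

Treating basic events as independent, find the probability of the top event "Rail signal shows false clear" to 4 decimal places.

0.9145

P(Vital path fails) [AND] = 0.07 × 0.22 × 0.45 = 0.006930
P(Track circuit down) [OR] = 1 − (1−0.06) × (1−0.30) × (1−0.35) × (1−0.006930) = 0.575264
P(Detection branch down) [OR] = 1 − (1−0.21) × (1−0.575264) × (1−0.13) = 0.708079
P(Rail signal shows false clear) [OR] = 1 − (1−0.708079) × (1−0.39) × (1−0.25) × (1−0.36) = 0.914526
Rounded to 4 decimal places: P(Rail signal shows false clear) ≈ 0.9145.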